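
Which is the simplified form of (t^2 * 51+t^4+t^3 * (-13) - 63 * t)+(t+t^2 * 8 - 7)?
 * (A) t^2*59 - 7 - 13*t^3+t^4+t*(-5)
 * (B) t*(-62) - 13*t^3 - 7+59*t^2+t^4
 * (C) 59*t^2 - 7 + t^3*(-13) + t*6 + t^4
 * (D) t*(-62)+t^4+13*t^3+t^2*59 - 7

Adding the polynomials and combining like terms:
(t^2*51 + t^4 + t^3*(-13) - 63*t) + (t + t^2*8 - 7)
= t*(-62) - 13*t^3 - 7+59*t^2+t^4
B) t*(-62) - 13*t^3 - 7+59*t^2+t^4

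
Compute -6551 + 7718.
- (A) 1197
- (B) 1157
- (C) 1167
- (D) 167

-6551 + 7718 = 1167
C) 1167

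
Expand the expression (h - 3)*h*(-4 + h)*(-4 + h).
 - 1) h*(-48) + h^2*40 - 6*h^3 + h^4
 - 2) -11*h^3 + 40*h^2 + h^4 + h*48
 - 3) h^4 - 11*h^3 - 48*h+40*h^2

Expanding (h - 3)*h*(-4 + h)*(-4 + h):
= h^4 - 11*h^3 - 48*h+40*h^2
3) h^4 - 11*h^3 - 48*h+40*h^2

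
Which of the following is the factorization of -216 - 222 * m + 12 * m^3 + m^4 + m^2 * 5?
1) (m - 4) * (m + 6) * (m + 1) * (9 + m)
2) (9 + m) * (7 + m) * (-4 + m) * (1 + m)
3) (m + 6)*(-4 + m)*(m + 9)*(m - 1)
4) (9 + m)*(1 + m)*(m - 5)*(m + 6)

We need to factor -216 - 222 * m + 12 * m^3 + m^4 + m^2 * 5.
The factored form is (m - 4) * (m + 6) * (m + 1) * (9 + m).
1) (m - 4) * (m + 6) * (m + 1) * (9 + m)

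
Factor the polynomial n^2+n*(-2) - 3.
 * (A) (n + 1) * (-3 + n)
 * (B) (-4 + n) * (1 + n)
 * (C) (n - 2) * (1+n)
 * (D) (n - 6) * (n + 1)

We need to factor n^2+n*(-2) - 3.
The factored form is (n + 1) * (-3 + n).
A) (n + 1) * (-3 + n)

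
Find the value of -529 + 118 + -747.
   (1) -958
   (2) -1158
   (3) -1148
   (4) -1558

First: -529 + 118 = -411
Then: -411 + -747 = -1158
2) -1158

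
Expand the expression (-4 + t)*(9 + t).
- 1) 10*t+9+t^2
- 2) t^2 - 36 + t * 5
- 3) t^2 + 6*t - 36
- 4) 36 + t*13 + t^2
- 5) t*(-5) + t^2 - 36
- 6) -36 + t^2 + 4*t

Expanding (-4 + t)*(9 + t):
= t^2 - 36 + t * 5
2) t^2 - 36 + t * 5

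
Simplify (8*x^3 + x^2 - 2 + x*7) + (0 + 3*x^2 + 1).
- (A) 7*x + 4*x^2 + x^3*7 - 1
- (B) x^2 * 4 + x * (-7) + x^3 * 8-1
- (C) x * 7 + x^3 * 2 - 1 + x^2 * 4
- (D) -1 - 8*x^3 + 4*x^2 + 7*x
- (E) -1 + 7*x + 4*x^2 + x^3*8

Adding the polynomials and combining like terms:
(8*x^3 + x^2 - 2 + x*7) + (0 + 3*x^2 + 1)
= -1 + 7*x + 4*x^2 + x^3*8
E) -1 + 7*x + 4*x^2 + x^3*8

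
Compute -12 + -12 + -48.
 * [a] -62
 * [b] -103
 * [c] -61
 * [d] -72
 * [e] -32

First: -12 + -12 = -24
Then: -24 + -48 = -72
d) -72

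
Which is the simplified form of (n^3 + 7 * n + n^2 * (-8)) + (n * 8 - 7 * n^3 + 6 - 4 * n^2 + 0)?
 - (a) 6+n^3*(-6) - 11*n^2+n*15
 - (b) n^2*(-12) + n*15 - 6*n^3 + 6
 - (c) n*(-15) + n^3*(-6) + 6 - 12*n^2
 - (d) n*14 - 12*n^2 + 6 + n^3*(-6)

Adding the polynomials and combining like terms:
(n^3 + 7*n + n^2*(-8)) + (n*8 - 7*n^3 + 6 - 4*n^2 + 0)
= n^2*(-12) + n*15 - 6*n^3 + 6
b) n^2*(-12) + n*15 - 6*n^3 + 6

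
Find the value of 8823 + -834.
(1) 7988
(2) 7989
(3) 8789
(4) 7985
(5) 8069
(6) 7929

8823 + -834 = 7989
2) 7989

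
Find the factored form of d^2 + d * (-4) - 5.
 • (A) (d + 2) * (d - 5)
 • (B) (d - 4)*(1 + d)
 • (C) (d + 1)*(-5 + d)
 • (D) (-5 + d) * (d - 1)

We need to factor d^2 + d * (-4) - 5.
The factored form is (d + 1)*(-5 + d).
C) (d + 1)*(-5 + d)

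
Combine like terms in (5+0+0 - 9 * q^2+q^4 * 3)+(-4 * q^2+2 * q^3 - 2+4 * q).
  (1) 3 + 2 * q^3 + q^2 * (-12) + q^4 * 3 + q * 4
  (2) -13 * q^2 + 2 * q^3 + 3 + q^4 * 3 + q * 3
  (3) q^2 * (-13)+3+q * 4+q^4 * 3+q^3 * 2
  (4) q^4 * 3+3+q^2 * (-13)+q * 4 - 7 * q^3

Adding the polynomials and combining like terms:
(5 + 0 + 0 - 9*q^2 + q^4*3) + (-4*q^2 + 2*q^3 - 2 + 4*q)
= q^2 * (-13)+3+q * 4+q^4 * 3+q^3 * 2
3) q^2 * (-13)+3+q * 4+q^4 * 3+q^3 * 2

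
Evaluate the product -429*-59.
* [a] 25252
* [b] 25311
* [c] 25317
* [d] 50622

-429 * -59 = 25311
b) 25311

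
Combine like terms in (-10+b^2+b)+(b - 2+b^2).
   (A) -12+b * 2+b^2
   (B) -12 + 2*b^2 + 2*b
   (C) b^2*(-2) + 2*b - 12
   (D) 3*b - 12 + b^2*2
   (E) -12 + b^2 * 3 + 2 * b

Adding the polynomials and combining like terms:
(-10 + b^2 + b) + (b - 2 + b^2)
= -12 + 2*b^2 + 2*b
B) -12 + 2*b^2 + 2*b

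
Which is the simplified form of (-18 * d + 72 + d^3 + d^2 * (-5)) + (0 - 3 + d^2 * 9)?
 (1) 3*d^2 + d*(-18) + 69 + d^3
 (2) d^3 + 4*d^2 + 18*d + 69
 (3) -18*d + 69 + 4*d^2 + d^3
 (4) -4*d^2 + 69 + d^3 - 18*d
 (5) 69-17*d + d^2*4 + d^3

Adding the polynomials and combining like terms:
(-18*d + 72 + d^3 + d^2*(-5)) + (0 - 3 + d^2*9)
= -18*d + 69 + 4*d^2 + d^3
3) -18*d + 69 + 4*d^2 + d^3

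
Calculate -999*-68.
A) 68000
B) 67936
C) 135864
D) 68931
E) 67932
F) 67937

-999 * -68 = 67932
E) 67932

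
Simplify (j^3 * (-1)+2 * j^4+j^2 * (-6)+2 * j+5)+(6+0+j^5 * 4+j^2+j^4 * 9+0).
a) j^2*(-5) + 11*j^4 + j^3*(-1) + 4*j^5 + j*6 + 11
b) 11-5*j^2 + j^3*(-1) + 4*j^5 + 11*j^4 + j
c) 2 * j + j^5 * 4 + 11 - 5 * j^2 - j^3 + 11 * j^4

Adding the polynomials and combining like terms:
(j^3*(-1) + 2*j^4 + j^2*(-6) + 2*j + 5) + (6 + 0 + j^5*4 + j^2 + j^4*9 + 0)
= 2 * j + j^5 * 4 + 11 - 5 * j^2 - j^3 + 11 * j^4
c) 2 * j + j^5 * 4 + 11 - 5 * j^2 - j^3 + 11 * j^4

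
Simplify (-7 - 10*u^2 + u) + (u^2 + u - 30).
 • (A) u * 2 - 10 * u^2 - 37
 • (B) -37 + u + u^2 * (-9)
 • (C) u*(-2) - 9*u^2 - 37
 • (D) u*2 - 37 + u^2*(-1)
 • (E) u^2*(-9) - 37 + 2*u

Adding the polynomials and combining like terms:
(-7 - 10*u^2 + u) + (u^2 + u - 30)
= u^2*(-9) - 37 + 2*u
E) u^2*(-9) - 37 + 2*u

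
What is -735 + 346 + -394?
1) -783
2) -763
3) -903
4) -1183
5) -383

First: -735 + 346 = -389
Then: -389 + -394 = -783
1) -783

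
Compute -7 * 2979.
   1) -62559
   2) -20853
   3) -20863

-7 * 2979 = -20853
2) -20853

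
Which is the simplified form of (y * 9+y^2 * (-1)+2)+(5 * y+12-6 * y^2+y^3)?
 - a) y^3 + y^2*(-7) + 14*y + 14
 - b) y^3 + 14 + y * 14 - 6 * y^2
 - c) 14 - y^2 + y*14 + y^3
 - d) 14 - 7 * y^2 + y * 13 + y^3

Adding the polynomials and combining like terms:
(y*9 + y^2*(-1) + 2) + (5*y + 12 - 6*y^2 + y^3)
= y^3 + y^2*(-7) + 14*y + 14
a) y^3 + y^2*(-7) + 14*y + 14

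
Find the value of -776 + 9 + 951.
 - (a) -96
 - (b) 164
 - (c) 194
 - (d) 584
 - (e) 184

First: -776 + 9 = -767
Then: -767 + 951 = 184
e) 184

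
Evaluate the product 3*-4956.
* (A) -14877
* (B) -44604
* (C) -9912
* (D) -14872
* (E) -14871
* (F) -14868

3 * -4956 = -14868
F) -14868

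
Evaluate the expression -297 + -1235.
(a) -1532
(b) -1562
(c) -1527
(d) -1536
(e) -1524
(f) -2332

-297 + -1235 = -1532
a) -1532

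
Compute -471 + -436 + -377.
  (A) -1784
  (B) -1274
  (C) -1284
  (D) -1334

First: -471 + -436 = -907
Then: -907 + -377 = -1284
C) -1284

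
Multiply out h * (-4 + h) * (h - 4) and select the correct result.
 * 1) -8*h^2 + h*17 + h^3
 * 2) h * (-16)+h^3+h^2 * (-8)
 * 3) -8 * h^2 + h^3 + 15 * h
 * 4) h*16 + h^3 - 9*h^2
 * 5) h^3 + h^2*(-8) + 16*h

Expanding h * (-4 + h) * (h - 4):
= h^3 + h^2*(-8) + 16*h
5) h^3 + h^2*(-8) + 16*h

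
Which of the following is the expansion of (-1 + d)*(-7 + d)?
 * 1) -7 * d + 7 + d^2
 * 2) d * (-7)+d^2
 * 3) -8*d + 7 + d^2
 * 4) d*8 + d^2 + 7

Expanding (-1 + d)*(-7 + d):
= -8*d + 7 + d^2
3) -8*d + 7 + d^2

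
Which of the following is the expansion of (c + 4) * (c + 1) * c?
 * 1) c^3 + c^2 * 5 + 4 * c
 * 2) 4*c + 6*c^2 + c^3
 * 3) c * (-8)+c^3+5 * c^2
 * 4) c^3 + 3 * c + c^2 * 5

Expanding (c + 4) * (c + 1) * c:
= c^3 + c^2 * 5 + 4 * c
1) c^3 + c^2 * 5 + 4 * c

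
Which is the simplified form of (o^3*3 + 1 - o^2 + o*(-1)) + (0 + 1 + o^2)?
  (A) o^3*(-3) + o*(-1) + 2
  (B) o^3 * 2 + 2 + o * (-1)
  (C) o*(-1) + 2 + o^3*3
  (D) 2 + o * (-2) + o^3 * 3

Adding the polynomials and combining like terms:
(o^3*3 + 1 - o^2 + o*(-1)) + (0 + 1 + o^2)
= o*(-1) + 2 + o^3*3
C) o*(-1) + 2 + o^3*3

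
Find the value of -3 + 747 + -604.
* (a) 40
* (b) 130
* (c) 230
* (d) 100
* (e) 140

First: -3 + 747 = 744
Then: 744 + -604 = 140
e) 140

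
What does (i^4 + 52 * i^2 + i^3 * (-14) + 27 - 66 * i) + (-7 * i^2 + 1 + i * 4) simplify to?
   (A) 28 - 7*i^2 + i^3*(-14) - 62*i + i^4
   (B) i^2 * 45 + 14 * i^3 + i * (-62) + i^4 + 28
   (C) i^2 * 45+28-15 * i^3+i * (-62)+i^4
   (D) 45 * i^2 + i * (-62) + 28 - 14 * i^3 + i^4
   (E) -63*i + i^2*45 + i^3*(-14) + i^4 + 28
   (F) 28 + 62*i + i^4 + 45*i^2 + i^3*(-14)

Adding the polynomials and combining like terms:
(i^4 + 52*i^2 + i^3*(-14) + 27 - 66*i) + (-7*i^2 + 1 + i*4)
= 45 * i^2 + i * (-62) + 28 - 14 * i^3 + i^4
D) 45 * i^2 + i * (-62) + 28 - 14 * i^3 + i^4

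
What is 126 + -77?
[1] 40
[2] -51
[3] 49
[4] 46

126 + -77 = 49
3) 49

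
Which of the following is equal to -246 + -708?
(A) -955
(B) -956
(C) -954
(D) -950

-246 + -708 = -954
C) -954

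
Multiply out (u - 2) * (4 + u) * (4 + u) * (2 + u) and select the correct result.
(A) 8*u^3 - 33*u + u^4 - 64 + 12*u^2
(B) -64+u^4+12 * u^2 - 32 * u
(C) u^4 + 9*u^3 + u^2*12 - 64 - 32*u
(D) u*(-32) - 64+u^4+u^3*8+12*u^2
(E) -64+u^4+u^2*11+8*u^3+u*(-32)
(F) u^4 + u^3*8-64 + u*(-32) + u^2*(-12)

Expanding (u - 2) * (4 + u) * (4 + u) * (2 + u):
= u*(-32) - 64+u^4+u^3*8+12*u^2
D) u*(-32) - 64+u^4+u^3*8+12*u^2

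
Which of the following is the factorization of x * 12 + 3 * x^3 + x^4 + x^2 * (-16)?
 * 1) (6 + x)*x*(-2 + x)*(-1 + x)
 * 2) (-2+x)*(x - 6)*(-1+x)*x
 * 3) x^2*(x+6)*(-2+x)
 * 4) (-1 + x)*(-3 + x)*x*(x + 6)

We need to factor x * 12 + 3 * x^3 + x^4 + x^2 * (-16).
The factored form is (6 + x)*x*(-2 + x)*(-1 + x).
1) (6 + x)*x*(-2 + x)*(-1 + x)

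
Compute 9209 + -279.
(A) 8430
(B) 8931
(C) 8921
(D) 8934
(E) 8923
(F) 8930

9209 + -279 = 8930
F) 8930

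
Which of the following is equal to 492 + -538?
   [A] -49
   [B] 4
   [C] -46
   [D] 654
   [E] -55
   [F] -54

492 + -538 = -46
C) -46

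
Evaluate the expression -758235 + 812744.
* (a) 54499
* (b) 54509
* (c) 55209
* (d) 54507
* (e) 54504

-758235 + 812744 = 54509
b) 54509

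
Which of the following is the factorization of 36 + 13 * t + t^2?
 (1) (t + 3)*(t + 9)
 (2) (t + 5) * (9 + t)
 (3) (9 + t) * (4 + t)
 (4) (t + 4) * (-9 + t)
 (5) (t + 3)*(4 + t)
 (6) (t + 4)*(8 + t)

We need to factor 36 + 13 * t + t^2.
The factored form is (9 + t) * (4 + t).
3) (9 + t) * (4 + t)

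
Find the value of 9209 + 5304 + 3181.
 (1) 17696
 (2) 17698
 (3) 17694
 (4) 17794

First: 9209 + 5304 = 14513
Then: 14513 + 3181 = 17694
3) 17694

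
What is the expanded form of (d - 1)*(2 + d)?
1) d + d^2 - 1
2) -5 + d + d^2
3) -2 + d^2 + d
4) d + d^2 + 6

Expanding (d - 1)*(2 + d):
= -2 + d^2 + d
3) -2 + d^2 + d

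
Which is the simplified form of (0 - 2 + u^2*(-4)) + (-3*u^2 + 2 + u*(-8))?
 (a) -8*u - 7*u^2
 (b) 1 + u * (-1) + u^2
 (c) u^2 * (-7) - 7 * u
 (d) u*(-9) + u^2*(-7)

Adding the polynomials and combining like terms:
(0 - 2 + u^2*(-4)) + (-3*u^2 + 2 + u*(-8))
= -8*u - 7*u^2
a) -8*u - 7*u^2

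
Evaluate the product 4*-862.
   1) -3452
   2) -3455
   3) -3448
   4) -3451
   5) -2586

4 * -862 = -3448
3) -3448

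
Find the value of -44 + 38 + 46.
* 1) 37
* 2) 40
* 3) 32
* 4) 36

First: -44 + 38 = -6
Then: -6 + 46 = 40
2) 40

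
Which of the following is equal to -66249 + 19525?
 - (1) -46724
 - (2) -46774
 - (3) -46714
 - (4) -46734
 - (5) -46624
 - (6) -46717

-66249 + 19525 = -46724
1) -46724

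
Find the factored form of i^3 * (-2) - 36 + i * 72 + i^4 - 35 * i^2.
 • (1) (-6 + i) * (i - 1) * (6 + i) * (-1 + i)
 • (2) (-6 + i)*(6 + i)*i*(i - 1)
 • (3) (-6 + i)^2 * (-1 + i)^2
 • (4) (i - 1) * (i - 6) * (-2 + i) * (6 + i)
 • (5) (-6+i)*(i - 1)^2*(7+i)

We need to factor i^3 * (-2) - 36 + i * 72 + i^4 - 35 * i^2.
The factored form is (-6 + i) * (i - 1) * (6 + i) * (-1 + i).
1) (-6 + i) * (i - 1) * (6 + i) * (-1 + i)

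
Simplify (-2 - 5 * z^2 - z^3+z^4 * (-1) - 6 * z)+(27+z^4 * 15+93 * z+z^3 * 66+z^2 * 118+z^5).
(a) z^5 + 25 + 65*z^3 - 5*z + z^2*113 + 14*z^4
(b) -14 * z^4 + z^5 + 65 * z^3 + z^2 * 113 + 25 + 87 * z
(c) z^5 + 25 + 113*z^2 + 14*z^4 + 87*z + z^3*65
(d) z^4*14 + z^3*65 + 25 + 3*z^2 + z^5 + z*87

Adding the polynomials and combining like terms:
(-2 - 5*z^2 - z^3 + z^4*(-1) - 6*z) + (27 + z^4*15 + 93*z + z^3*66 + z^2*118 + z^5)
= z^5 + 25 + 113*z^2 + 14*z^4 + 87*z + z^3*65
c) z^5 + 25 + 113*z^2 + 14*z^4 + 87*z + z^3*65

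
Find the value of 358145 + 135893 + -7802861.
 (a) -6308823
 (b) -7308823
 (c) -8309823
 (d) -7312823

First: 358145 + 135893 = 494038
Then: 494038 + -7802861 = -7308823
b) -7308823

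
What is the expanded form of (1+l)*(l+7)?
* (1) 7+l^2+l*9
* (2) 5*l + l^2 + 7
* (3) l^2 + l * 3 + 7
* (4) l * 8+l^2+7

Expanding (1+l)*(l+7):
= l * 8+l^2+7
4) l * 8+l^2+7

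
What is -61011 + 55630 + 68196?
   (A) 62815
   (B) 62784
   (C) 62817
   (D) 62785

First: -61011 + 55630 = -5381
Then: -5381 + 68196 = 62815
A) 62815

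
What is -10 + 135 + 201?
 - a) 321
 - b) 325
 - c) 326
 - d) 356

First: -10 + 135 = 125
Then: 125 + 201 = 326
c) 326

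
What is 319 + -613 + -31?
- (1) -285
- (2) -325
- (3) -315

First: 319 + -613 = -294
Then: -294 + -31 = -325
2) -325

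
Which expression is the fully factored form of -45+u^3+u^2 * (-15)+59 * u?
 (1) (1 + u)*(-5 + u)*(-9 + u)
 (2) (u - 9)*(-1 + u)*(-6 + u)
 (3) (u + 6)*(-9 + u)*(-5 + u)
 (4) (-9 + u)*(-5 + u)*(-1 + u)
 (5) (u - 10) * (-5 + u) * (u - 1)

We need to factor -45+u^3+u^2 * (-15)+59 * u.
The factored form is (-9 + u)*(-5 + u)*(-1 + u).
4) (-9 + u)*(-5 + u)*(-1 + u)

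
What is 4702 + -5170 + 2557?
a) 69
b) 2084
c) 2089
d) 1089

First: 4702 + -5170 = -468
Then: -468 + 2557 = 2089
c) 2089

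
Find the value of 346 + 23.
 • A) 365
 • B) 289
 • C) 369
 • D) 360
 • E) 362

346 + 23 = 369
C) 369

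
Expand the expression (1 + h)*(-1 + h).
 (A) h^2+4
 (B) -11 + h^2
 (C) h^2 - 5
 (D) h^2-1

Expanding (1 + h)*(-1 + h):
= h^2-1
D) h^2-1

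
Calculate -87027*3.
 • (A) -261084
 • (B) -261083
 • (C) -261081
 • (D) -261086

-87027 * 3 = -261081
C) -261081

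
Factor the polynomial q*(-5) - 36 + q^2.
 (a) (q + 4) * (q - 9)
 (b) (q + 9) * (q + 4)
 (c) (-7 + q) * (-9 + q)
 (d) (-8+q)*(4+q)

We need to factor q*(-5) - 36 + q^2.
The factored form is (q + 4) * (q - 9).
a) (q + 4) * (q - 9)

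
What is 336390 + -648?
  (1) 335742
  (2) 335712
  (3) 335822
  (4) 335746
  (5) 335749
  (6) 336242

336390 + -648 = 335742
1) 335742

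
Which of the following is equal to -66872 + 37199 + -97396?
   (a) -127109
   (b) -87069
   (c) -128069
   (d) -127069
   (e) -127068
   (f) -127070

First: -66872 + 37199 = -29673
Then: -29673 + -97396 = -127069
d) -127069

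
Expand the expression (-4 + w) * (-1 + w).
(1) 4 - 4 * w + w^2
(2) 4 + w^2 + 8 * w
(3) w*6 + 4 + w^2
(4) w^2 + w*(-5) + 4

Expanding (-4 + w) * (-1 + w):
= w^2 + w*(-5) + 4
4) w^2 + w*(-5) + 4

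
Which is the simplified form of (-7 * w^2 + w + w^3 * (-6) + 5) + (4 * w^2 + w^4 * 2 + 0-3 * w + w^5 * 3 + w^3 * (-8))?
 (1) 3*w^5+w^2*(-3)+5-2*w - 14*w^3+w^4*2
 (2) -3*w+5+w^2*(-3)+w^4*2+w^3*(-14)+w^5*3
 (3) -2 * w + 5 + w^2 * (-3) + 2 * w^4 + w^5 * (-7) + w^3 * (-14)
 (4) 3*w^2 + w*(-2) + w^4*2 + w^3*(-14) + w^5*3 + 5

Adding the polynomials and combining like terms:
(-7*w^2 + w + w^3*(-6) + 5) + (4*w^2 + w^4*2 + 0 - 3*w + w^5*3 + w^3*(-8))
= 3*w^5+w^2*(-3)+5-2*w - 14*w^3+w^4*2
1) 3*w^5+w^2*(-3)+5-2*w - 14*w^3+w^4*2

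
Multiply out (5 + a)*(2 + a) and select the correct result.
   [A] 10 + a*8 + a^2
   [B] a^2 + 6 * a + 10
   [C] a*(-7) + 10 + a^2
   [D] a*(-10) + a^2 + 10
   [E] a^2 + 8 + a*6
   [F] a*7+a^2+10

Expanding (5 + a)*(2 + a):
= a*7+a^2+10
F) a*7+a^2+10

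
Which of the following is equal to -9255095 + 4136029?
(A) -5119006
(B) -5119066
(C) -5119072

-9255095 + 4136029 = -5119066
B) -5119066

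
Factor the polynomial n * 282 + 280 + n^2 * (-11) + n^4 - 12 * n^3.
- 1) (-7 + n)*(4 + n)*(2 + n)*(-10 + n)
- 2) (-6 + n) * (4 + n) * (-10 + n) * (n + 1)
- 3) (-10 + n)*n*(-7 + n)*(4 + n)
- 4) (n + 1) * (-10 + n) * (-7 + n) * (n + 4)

We need to factor n * 282 + 280 + n^2 * (-11) + n^4 - 12 * n^3.
The factored form is (n + 1) * (-10 + n) * (-7 + n) * (n + 4).
4) (n + 1) * (-10 + n) * (-7 + n) * (n + 4)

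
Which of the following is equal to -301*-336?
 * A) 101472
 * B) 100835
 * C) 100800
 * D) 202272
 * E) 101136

-301 * -336 = 101136
E) 101136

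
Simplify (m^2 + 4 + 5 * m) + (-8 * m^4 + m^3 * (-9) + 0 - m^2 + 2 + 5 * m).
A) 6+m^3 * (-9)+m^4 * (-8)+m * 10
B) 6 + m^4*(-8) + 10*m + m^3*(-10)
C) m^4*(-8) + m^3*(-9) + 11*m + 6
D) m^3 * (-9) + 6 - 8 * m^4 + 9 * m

Adding the polynomials and combining like terms:
(m^2 + 4 + 5*m) + (-8*m^4 + m^3*(-9) + 0 - m^2 + 2 + 5*m)
= 6+m^3 * (-9)+m^4 * (-8)+m * 10
A) 6+m^3 * (-9)+m^4 * (-8)+m * 10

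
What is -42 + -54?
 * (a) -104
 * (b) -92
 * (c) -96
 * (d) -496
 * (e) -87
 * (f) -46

-42 + -54 = -96
c) -96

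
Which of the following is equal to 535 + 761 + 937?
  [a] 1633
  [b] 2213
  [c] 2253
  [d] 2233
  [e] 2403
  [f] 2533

First: 535 + 761 = 1296
Then: 1296 + 937 = 2233
d) 2233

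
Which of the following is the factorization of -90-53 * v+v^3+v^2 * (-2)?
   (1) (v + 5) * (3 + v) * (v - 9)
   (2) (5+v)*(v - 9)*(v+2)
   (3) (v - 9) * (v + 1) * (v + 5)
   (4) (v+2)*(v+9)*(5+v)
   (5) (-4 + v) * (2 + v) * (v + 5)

We need to factor -90-53 * v+v^3+v^2 * (-2).
The factored form is (5+v)*(v - 9)*(v+2).
2) (5+v)*(v - 9)*(v+2)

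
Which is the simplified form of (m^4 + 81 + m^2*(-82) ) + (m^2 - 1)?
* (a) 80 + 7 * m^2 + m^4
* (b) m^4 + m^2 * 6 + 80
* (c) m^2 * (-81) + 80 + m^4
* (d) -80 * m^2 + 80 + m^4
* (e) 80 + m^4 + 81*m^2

Adding the polynomials and combining like terms:
(m^4 + 81 + m^2*(-82)) + (m^2 - 1)
= m^2 * (-81) + 80 + m^4
c) m^2 * (-81) + 80 + m^4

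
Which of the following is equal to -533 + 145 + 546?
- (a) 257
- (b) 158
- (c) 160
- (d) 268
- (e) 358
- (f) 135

First: -533 + 145 = -388
Then: -388 + 546 = 158
b) 158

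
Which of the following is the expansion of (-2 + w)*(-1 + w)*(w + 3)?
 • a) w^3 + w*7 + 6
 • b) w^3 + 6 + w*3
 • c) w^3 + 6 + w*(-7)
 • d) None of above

Expanding (-2 + w)*(-1 + w)*(w + 3):
= w^3 + 6 + w*(-7)
c) w^3 + 6 + w*(-7)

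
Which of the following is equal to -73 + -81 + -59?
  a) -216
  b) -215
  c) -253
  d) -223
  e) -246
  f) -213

First: -73 + -81 = -154
Then: -154 + -59 = -213
f) -213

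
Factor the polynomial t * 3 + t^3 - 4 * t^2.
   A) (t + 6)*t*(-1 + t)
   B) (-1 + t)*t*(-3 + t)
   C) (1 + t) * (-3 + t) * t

We need to factor t * 3 + t^3 - 4 * t^2.
The factored form is (-1 + t)*t*(-3 + t).
B) (-1 + t)*t*(-3 + t)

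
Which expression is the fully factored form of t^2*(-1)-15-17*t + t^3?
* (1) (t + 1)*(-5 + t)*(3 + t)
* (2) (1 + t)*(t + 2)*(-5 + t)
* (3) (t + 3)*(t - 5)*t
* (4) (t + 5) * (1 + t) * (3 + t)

We need to factor t^2*(-1)-15-17*t + t^3.
The factored form is (t + 1)*(-5 + t)*(3 + t).
1) (t + 1)*(-5 + t)*(3 + t)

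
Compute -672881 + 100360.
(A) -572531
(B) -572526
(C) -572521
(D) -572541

-672881 + 100360 = -572521
C) -572521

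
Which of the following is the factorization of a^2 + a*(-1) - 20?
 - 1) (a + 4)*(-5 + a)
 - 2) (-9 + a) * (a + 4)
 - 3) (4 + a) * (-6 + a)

We need to factor a^2 + a*(-1) - 20.
The factored form is (a + 4)*(-5 + a).
1) (a + 4)*(-5 + a)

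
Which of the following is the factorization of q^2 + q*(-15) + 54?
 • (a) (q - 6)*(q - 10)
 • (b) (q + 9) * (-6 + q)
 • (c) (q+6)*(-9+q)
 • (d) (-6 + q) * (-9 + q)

We need to factor q^2 + q*(-15) + 54.
The factored form is (-6 + q) * (-9 + q).
d) (-6 + q) * (-9 + q)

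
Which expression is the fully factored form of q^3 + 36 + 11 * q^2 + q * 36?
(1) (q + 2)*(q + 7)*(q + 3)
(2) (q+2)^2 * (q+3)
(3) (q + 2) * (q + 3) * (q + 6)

We need to factor q^3 + 36 + 11 * q^2 + q * 36.
The factored form is (q + 2) * (q + 3) * (q + 6).
3) (q + 2) * (q + 3) * (q + 6)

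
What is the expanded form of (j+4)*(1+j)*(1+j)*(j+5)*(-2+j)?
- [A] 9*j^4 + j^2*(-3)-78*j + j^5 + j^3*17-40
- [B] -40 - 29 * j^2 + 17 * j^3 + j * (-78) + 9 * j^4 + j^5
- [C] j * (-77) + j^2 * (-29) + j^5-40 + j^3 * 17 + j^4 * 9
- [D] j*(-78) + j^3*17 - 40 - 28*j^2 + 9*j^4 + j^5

Expanding (j+4)*(1+j)*(1+j)*(j+5)*(-2+j):
= -40 - 29 * j^2 + 17 * j^3 + j * (-78) + 9 * j^4 + j^5
B) -40 - 29 * j^2 + 17 * j^3 + j * (-78) + 9 * j^4 + j^5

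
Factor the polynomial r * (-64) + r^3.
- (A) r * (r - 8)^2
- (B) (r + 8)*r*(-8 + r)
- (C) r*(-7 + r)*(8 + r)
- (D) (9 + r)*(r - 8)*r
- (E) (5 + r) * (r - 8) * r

We need to factor r * (-64) + r^3.
The factored form is (r + 8)*r*(-8 + r).
B) (r + 8)*r*(-8 + r)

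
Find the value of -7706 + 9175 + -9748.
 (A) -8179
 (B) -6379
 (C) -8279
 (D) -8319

First: -7706 + 9175 = 1469
Then: 1469 + -9748 = -8279
C) -8279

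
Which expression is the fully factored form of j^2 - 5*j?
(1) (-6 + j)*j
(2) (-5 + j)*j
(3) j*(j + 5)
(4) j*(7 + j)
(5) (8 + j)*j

We need to factor j^2 - 5*j.
The factored form is (-5 + j)*j.
2) (-5 + j)*j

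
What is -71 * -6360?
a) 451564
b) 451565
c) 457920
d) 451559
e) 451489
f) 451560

-71 * -6360 = 451560
f) 451560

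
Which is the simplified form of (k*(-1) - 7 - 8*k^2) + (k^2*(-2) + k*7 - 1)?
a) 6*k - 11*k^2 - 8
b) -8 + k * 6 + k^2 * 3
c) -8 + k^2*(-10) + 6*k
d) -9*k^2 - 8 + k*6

Adding the polynomials and combining like terms:
(k*(-1) - 7 - 8*k^2) + (k^2*(-2) + k*7 - 1)
= -8 + k^2*(-10) + 6*k
c) -8 + k^2*(-10) + 6*k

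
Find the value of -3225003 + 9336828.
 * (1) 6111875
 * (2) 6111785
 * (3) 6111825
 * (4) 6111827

-3225003 + 9336828 = 6111825
3) 6111825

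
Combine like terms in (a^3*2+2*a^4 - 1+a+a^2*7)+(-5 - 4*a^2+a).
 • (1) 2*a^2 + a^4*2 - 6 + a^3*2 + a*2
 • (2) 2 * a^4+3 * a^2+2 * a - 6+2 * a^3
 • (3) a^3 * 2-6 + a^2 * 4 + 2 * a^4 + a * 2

Adding the polynomials and combining like terms:
(a^3*2 + 2*a^4 - 1 + a + a^2*7) + (-5 - 4*a^2 + a)
= 2 * a^4+3 * a^2+2 * a - 6+2 * a^3
2) 2 * a^4+3 * a^2+2 * a - 6+2 * a^3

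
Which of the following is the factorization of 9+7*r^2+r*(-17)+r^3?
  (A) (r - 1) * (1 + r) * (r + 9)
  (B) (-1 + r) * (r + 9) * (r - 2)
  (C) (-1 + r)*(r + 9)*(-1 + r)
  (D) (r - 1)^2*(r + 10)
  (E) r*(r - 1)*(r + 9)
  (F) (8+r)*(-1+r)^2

We need to factor 9+7*r^2+r*(-17)+r^3.
The factored form is (-1 + r)*(r + 9)*(-1 + r).
C) (-1 + r)*(r + 9)*(-1 + r)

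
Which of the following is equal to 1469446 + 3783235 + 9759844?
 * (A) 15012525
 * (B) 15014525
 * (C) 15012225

First: 1469446 + 3783235 = 5252681
Then: 5252681 + 9759844 = 15012525
A) 15012525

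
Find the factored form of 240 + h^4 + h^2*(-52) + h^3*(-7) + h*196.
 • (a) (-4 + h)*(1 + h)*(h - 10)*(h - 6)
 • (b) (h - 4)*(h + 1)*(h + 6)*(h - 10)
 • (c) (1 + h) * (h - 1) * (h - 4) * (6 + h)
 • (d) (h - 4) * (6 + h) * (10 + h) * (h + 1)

We need to factor 240 + h^4 + h^2*(-52) + h^3*(-7) + h*196.
The factored form is (h - 4)*(h + 1)*(h + 6)*(h - 10).
b) (h - 4)*(h + 1)*(h + 6)*(h - 10)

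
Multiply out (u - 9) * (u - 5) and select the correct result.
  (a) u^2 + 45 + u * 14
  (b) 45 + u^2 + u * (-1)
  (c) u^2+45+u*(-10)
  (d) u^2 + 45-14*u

Expanding (u - 9) * (u - 5):
= u^2 + 45-14*u
d) u^2 + 45-14*u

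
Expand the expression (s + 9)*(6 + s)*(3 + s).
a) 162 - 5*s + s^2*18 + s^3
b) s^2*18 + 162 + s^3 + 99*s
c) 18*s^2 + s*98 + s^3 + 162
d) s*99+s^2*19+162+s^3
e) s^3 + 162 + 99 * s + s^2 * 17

Expanding (s + 9)*(6 + s)*(3 + s):
= s^2*18 + 162 + s^3 + 99*s
b) s^2*18 + 162 + s^3 + 99*s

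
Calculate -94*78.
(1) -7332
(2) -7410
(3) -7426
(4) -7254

-94 * 78 = -7332
1) -7332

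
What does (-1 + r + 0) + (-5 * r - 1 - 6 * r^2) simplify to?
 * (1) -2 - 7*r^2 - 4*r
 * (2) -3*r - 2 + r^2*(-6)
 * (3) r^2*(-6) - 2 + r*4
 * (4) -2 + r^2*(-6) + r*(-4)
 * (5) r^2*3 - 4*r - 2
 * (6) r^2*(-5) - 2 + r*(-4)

Adding the polynomials and combining like terms:
(-1 + r + 0) + (-5*r - 1 - 6*r^2)
= -2 + r^2*(-6) + r*(-4)
4) -2 + r^2*(-6) + r*(-4)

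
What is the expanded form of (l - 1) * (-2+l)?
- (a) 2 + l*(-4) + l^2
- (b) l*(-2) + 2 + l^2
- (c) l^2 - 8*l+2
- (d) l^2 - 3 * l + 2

Expanding (l - 1) * (-2+l):
= l^2 - 3 * l + 2
d) l^2 - 3 * l + 2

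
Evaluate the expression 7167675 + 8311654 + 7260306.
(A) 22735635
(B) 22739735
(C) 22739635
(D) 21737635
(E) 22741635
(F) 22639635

First: 7167675 + 8311654 = 15479329
Then: 15479329 + 7260306 = 22739635
C) 22739635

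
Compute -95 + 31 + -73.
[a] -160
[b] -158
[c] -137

First: -95 + 31 = -64
Then: -64 + -73 = -137
c) -137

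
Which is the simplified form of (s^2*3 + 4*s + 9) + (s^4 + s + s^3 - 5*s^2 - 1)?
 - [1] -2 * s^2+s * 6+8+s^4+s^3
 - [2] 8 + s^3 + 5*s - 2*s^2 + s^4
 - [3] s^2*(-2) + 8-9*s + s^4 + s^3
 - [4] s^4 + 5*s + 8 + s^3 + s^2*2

Adding the polynomials and combining like terms:
(s^2*3 + 4*s + 9) + (s^4 + s + s^3 - 5*s^2 - 1)
= 8 + s^3 + 5*s - 2*s^2 + s^4
2) 8 + s^3 + 5*s - 2*s^2 + s^4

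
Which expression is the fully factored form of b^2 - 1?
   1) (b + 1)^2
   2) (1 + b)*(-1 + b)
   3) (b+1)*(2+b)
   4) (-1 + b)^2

We need to factor b^2 - 1.
The factored form is (1 + b)*(-1 + b).
2) (1 + b)*(-1 + b)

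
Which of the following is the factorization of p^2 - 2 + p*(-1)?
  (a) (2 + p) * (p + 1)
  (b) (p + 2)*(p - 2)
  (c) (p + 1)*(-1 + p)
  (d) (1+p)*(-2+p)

We need to factor p^2 - 2 + p*(-1).
The factored form is (1+p)*(-2+p).
d) (1+p)*(-2+p)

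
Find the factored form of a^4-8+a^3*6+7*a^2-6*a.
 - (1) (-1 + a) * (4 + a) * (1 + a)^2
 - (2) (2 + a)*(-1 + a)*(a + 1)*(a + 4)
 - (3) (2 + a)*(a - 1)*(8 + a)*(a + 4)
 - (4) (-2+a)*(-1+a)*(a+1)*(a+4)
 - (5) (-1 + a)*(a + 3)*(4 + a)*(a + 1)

We need to factor a^4-8+a^3*6+7*a^2-6*a.
The factored form is (2 + a)*(-1 + a)*(a + 1)*(a + 4).
2) (2 + a)*(-1 + a)*(a + 1)*(a + 4)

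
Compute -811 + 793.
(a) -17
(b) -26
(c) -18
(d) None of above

-811 + 793 = -18
c) -18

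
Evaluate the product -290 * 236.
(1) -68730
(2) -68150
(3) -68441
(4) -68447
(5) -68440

-290 * 236 = -68440
5) -68440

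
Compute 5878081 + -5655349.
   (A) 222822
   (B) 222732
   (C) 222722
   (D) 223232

5878081 + -5655349 = 222732
B) 222732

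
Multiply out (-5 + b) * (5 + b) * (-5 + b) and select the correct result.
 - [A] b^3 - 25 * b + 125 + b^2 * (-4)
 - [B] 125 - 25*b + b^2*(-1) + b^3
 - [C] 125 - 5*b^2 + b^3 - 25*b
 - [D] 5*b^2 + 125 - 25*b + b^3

Expanding (-5 + b) * (5 + b) * (-5 + b):
= 125 - 5*b^2 + b^3 - 25*b
C) 125 - 5*b^2 + b^3 - 25*b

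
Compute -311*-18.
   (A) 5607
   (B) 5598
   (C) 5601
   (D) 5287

-311 * -18 = 5598
B) 5598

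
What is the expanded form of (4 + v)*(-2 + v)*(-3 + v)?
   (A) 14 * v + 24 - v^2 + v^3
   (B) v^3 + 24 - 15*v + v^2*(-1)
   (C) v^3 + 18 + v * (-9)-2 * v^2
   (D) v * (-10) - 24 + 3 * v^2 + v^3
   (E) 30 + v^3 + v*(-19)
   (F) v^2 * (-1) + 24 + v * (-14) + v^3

Expanding (4 + v)*(-2 + v)*(-3 + v):
= v^2 * (-1) + 24 + v * (-14) + v^3
F) v^2 * (-1) + 24 + v * (-14) + v^3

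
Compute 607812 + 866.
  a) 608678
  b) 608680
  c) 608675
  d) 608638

607812 + 866 = 608678
a) 608678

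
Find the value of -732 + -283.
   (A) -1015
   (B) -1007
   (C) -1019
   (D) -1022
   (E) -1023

-732 + -283 = -1015
A) -1015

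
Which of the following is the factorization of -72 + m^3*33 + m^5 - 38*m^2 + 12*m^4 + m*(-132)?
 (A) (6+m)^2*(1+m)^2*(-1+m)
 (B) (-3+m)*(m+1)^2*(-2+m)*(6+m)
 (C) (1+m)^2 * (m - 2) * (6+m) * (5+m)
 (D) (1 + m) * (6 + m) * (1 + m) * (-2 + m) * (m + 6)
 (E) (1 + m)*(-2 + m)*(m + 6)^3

We need to factor -72 + m^3*33 + m^5 - 38*m^2 + 12*m^4 + m*(-132).
The factored form is (1 + m) * (6 + m) * (1 + m) * (-2 + m) * (m + 6).
D) (1 + m) * (6 + m) * (1 + m) * (-2 + m) * (m + 6)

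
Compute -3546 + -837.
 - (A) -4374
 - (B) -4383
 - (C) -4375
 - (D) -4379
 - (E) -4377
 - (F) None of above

-3546 + -837 = -4383
B) -4383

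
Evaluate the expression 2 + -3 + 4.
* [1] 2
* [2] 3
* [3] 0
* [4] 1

First: 2 + -3 = -1
Then: -1 + 4 = 3
2) 3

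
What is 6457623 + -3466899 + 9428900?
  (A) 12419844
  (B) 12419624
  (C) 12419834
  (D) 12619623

First: 6457623 + -3466899 = 2990724
Then: 2990724 + 9428900 = 12419624
B) 12419624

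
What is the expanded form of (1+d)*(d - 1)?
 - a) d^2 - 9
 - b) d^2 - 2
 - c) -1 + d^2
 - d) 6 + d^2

Expanding (1+d)*(d - 1):
= -1 + d^2
c) -1 + d^2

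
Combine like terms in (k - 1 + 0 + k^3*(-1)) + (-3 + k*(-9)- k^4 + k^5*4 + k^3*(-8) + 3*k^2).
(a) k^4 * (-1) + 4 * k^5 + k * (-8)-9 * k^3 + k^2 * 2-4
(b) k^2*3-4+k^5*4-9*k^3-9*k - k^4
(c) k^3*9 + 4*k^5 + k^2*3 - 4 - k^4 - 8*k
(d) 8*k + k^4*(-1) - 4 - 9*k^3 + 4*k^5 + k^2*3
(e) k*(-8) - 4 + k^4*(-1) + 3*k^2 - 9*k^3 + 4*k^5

Adding the polynomials and combining like terms:
(k - 1 + 0 + k^3*(-1)) + (-3 + k*(-9) - k^4 + k^5*4 + k^3*(-8) + 3*k^2)
= k*(-8) - 4 + k^4*(-1) + 3*k^2 - 9*k^3 + 4*k^5
e) k*(-8) - 4 + k^4*(-1) + 3*k^2 - 9*k^3 + 4*k^5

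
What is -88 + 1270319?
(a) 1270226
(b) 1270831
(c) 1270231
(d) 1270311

-88 + 1270319 = 1270231
c) 1270231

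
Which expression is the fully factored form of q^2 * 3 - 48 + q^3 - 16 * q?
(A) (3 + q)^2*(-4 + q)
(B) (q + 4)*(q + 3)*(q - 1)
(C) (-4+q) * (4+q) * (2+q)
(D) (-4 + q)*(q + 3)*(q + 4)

We need to factor q^2 * 3 - 48 + q^3 - 16 * q.
The factored form is (-4 + q)*(q + 3)*(q + 4).
D) (-4 + q)*(q + 3)*(q + 4)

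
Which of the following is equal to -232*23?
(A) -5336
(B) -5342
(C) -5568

-232 * 23 = -5336
A) -5336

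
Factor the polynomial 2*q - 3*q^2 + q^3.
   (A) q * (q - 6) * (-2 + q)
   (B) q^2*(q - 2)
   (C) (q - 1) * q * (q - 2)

We need to factor 2*q - 3*q^2 + q^3.
The factored form is (q - 1) * q * (q - 2).
C) (q - 1) * q * (q - 2)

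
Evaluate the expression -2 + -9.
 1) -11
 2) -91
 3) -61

-2 + -9 = -11
1) -11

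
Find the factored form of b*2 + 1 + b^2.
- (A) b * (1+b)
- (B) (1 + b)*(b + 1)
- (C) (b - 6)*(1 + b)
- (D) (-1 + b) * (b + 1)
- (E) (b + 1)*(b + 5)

We need to factor b*2 + 1 + b^2.
The factored form is (1 + b)*(b + 1).
B) (1 + b)*(b + 1)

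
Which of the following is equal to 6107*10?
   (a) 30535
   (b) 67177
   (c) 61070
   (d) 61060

6107 * 10 = 61070
c) 61070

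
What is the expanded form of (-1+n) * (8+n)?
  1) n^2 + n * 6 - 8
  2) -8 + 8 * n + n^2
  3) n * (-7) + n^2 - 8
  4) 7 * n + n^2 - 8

Expanding (-1+n) * (8+n):
= 7 * n + n^2 - 8
4) 7 * n + n^2 - 8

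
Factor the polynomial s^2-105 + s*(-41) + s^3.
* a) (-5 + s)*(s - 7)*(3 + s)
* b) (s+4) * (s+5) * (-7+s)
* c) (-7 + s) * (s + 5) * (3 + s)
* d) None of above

We need to factor s^2-105 + s*(-41) + s^3.
The factored form is (-7 + s) * (s + 5) * (3 + s).
c) (-7 + s) * (s + 5) * (3 + s)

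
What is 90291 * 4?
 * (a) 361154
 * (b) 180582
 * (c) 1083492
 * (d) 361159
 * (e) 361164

90291 * 4 = 361164
e) 361164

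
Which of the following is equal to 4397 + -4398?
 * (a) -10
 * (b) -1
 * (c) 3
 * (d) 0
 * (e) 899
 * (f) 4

4397 + -4398 = -1
b) -1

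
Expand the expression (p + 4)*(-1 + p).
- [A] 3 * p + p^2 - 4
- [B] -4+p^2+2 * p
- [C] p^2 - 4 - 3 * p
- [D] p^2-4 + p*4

Expanding (p + 4)*(-1 + p):
= 3 * p + p^2 - 4
A) 3 * p + p^2 - 4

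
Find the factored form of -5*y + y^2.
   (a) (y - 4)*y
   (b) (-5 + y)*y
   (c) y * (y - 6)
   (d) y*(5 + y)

We need to factor -5*y + y^2.
The factored form is (-5 + y)*y.
b) (-5 + y)*y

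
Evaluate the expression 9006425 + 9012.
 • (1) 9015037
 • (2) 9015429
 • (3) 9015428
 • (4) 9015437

9006425 + 9012 = 9015437
4) 9015437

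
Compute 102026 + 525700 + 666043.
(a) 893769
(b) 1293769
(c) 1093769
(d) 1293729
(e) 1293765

First: 102026 + 525700 = 627726
Then: 627726 + 666043 = 1293769
b) 1293769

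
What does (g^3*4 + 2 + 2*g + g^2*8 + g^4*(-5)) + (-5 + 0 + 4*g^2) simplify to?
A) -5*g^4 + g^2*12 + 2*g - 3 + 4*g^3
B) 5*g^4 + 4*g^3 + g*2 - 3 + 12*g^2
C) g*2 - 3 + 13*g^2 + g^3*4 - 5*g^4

Adding the polynomials and combining like terms:
(g^3*4 + 2 + 2*g + g^2*8 + g^4*(-5)) + (-5 + 0 + 4*g^2)
= -5*g^4 + g^2*12 + 2*g - 3 + 4*g^3
A) -5*g^4 + g^2*12 + 2*g - 3 + 4*g^3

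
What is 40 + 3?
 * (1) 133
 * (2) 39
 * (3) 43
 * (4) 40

40 + 3 = 43
3) 43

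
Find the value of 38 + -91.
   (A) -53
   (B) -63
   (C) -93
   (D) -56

38 + -91 = -53
A) -53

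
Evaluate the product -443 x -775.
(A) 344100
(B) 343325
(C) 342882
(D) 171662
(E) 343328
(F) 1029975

-443 * -775 = 343325
B) 343325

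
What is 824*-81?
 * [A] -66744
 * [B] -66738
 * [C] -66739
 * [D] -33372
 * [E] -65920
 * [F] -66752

824 * -81 = -66744
A) -66744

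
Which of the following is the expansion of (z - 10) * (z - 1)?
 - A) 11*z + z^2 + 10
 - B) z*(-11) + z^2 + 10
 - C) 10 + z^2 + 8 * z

Expanding (z - 10) * (z - 1):
= z*(-11) + z^2 + 10
B) z*(-11) + z^2 + 10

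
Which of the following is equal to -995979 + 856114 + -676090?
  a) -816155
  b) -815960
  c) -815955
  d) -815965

First: -995979 + 856114 = -139865
Then: -139865 + -676090 = -815955
c) -815955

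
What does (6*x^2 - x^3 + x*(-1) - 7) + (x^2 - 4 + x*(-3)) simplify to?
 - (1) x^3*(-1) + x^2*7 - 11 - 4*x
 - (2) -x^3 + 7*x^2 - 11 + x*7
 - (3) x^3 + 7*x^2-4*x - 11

Adding the polynomials and combining like terms:
(6*x^2 - x^3 + x*(-1) - 7) + (x^2 - 4 + x*(-3))
= x^3*(-1) + x^2*7 - 11 - 4*x
1) x^3*(-1) + x^2*7 - 11 - 4*x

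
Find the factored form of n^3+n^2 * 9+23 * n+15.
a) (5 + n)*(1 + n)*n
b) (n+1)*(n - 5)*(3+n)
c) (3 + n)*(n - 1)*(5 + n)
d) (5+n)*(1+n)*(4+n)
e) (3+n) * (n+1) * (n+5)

We need to factor n^3+n^2 * 9+23 * n+15.
The factored form is (3+n) * (n+1) * (n+5).
e) (3+n) * (n+1) * (n+5)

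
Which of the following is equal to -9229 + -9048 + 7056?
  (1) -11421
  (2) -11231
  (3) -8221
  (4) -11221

First: -9229 + -9048 = -18277
Then: -18277 + 7056 = -11221
4) -11221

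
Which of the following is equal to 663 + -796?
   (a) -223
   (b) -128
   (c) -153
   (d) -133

663 + -796 = -133
d) -133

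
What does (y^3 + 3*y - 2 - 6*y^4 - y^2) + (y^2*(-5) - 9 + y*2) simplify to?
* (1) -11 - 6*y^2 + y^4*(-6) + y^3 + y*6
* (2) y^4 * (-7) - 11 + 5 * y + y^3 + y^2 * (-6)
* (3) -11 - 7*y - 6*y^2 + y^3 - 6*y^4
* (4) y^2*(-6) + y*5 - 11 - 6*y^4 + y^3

Adding the polynomials and combining like terms:
(y^3 + 3*y - 2 - 6*y^4 - y^2) + (y^2*(-5) - 9 + y*2)
= y^2*(-6) + y*5 - 11 - 6*y^4 + y^3
4) y^2*(-6) + y*5 - 11 - 6*y^4 + y^3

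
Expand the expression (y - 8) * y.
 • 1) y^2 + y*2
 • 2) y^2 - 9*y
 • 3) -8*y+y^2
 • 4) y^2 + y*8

Expanding (y - 8) * y:
= -8*y+y^2
3) -8*y+y^2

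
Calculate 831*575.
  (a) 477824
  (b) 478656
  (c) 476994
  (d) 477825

831 * 575 = 477825
d) 477825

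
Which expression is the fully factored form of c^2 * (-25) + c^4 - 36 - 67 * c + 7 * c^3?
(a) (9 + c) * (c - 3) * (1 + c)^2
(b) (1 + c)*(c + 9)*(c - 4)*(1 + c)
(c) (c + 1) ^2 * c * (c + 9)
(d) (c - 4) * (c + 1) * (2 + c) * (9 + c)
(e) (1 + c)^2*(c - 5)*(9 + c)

We need to factor c^2 * (-25) + c^4 - 36 - 67 * c + 7 * c^3.
The factored form is (1 + c)*(c + 9)*(c - 4)*(1 + c).
b) (1 + c)*(c + 9)*(c - 4)*(1 + c)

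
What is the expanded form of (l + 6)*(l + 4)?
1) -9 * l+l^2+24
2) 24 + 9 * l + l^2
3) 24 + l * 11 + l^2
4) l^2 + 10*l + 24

Expanding (l + 6)*(l + 4):
= l^2 + 10*l + 24
4) l^2 + 10*l + 24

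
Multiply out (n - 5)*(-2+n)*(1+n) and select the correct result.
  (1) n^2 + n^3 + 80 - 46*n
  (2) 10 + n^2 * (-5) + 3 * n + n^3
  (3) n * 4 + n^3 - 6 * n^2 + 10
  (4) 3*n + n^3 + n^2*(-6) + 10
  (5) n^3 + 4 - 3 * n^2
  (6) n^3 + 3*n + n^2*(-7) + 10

Expanding (n - 5)*(-2+n)*(1+n):
= 3*n + n^3 + n^2*(-6) + 10
4) 3*n + n^3 + n^2*(-6) + 10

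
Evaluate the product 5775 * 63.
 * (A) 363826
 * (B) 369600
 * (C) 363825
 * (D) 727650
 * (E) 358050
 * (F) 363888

5775 * 63 = 363825
C) 363825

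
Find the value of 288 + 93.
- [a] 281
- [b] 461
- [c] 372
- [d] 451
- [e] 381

288 + 93 = 381
e) 381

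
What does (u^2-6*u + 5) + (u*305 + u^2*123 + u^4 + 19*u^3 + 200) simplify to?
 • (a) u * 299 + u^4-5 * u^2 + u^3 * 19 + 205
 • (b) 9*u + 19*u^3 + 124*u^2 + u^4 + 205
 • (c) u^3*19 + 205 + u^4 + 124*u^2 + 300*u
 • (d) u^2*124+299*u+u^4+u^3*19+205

Adding the polynomials and combining like terms:
(u^2 - 6*u + 5) + (u*305 + u^2*123 + u^4 + 19*u^3 + 200)
= u^2*124+299*u+u^4+u^3*19+205
d) u^2*124+299*u+u^4+u^3*19+205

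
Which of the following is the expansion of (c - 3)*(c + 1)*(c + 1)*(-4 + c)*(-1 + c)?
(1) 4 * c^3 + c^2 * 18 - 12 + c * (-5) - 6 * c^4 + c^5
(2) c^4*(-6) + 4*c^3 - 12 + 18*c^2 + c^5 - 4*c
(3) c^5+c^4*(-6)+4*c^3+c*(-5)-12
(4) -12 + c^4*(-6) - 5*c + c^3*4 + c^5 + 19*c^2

Expanding (c - 3)*(c + 1)*(c + 1)*(-4 + c)*(-1 + c):
= 4 * c^3 + c^2 * 18 - 12 + c * (-5) - 6 * c^4 + c^5
1) 4 * c^3 + c^2 * 18 - 12 + c * (-5) - 6 * c^4 + c^5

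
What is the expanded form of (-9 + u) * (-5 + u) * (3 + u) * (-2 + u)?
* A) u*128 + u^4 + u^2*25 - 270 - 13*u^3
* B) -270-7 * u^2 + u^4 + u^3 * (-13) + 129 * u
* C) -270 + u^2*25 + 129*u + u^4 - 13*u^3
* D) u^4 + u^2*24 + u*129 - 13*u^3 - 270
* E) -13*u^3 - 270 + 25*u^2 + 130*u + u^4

Expanding (-9 + u) * (-5 + u) * (3 + u) * (-2 + u):
= -270 + u^2*25 + 129*u + u^4 - 13*u^3
C) -270 + u^2*25 + 129*u + u^4 - 13*u^3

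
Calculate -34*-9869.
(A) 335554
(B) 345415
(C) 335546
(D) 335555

-34 * -9869 = 335546
C) 335546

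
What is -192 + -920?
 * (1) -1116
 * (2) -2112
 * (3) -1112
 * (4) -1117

-192 + -920 = -1112
3) -1112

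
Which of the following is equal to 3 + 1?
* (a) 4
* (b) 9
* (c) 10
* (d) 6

3 + 1 = 4
a) 4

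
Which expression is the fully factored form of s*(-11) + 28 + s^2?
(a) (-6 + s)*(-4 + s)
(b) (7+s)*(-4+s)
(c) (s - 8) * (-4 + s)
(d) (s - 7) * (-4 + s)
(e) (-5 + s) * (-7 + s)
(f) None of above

We need to factor s*(-11) + 28 + s^2.
The factored form is (s - 7) * (-4 + s).
d) (s - 7) * (-4 + s)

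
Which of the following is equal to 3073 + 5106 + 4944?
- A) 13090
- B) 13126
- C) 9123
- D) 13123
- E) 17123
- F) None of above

First: 3073 + 5106 = 8179
Then: 8179 + 4944 = 13123
D) 13123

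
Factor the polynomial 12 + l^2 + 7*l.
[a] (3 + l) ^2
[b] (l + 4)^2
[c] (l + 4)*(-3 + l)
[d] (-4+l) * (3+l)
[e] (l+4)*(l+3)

We need to factor 12 + l^2 + 7*l.
The factored form is (l+4)*(l+3).
e) (l+4)*(l+3)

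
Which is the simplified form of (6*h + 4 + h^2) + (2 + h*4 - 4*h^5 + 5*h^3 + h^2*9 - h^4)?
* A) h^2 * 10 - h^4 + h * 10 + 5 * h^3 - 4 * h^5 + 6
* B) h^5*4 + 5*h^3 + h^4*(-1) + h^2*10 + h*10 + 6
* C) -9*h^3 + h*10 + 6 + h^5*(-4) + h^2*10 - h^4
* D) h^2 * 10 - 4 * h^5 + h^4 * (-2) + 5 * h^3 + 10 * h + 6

Adding the polynomials and combining like terms:
(6*h + 4 + h^2) + (2 + h*4 - 4*h^5 + 5*h^3 + h^2*9 - h^4)
= h^2 * 10 - h^4 + h * 10 + 5 * h^3 - 4 * h^5 + 6
A) h^2 * 10 - h^4 + h * 10 + 5 * h^3 - 4 * h^5 + 6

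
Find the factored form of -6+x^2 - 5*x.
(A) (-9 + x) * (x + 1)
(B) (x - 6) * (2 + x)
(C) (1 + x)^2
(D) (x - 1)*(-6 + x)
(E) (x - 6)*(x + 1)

We need to factor -6+x^2 - 5*x.
The factored form is (x - 6)*(x + 1).
E) (x - 6)*(x + 1)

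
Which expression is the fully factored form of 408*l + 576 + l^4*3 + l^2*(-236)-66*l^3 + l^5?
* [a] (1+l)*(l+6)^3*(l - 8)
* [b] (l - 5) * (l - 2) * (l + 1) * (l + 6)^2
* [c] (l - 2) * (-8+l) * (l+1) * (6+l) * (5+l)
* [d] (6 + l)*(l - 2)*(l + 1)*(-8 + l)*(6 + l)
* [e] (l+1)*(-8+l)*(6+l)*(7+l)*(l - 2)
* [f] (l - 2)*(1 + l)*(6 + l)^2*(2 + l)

We need to factor 408*l + 576 + l^4*3 + l^2*(-236)-66*l^3 + l^5.
The factored form is (6 + l)*(l - 2)*(l + 1)*(-8 + l)*(6 + l).
d) (6 + l)*(l - 2)*(l + 1)*(-8 + l)*(6 + l)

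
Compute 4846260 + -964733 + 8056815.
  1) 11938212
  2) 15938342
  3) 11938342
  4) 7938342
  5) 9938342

First: 4846260 + -964733 = 3881527
Then: 3881527 + 8056815 = 11938342
3) 11938342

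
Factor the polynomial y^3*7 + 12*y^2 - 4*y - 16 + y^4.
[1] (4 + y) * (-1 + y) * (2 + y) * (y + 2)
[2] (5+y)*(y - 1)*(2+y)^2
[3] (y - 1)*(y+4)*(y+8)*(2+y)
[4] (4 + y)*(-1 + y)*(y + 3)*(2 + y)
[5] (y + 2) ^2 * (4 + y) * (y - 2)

We need to factor y^3*7 + 12*y^2 - 4*y - 16 + y^4.
The factored form is (4 + y) * (-1 + y) * (2 + y) * (y + 2).
1) (4 + y) * (-1 + y) * (2 + y) * (y + 2)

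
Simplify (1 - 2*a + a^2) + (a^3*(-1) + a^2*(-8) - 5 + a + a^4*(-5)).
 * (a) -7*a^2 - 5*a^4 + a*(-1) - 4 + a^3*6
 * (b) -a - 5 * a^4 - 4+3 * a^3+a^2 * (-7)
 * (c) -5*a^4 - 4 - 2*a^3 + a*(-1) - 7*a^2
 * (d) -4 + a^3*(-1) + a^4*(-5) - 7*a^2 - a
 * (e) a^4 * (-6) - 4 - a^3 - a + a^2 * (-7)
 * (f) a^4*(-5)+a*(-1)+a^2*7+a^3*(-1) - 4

Adding the polynomials and combining like terms:
(1 - 2*a + a^2) + (a^3*(-1) + a^2*(-8) - 5 + a + a^4*(-5))
= -4 + a^3*(-1) + a^4*(-5) - 7*a^2 - a
d) -4 + a^3*(-1) + a^4*(-5) - 7*a^2 - a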